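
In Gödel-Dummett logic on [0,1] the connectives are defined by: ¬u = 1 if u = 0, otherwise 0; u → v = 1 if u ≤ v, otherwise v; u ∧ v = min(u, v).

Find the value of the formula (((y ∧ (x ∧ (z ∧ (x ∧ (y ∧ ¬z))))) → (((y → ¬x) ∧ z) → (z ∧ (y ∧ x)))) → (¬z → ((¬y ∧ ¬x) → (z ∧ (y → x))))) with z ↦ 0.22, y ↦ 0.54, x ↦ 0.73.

¬z: Gödel ¬ of 0.22 = 0 (operand ≠ 0)
(y ∧ ¬z) = min(0.54, 0) = 0
(x ∧ (y ∧ ¬z)) = min(0.73, 0) = 0
(z ∧ (x ∧ (y ∧ ¬z))) = min(0.22, 0) = 0
(x ∧ (z ∧ (x ∧ (y ∧ ¬z)))) = min(0.73, 0) = 0
(y ∧ (x ∧ (z ∧ (x ∧ (y ∧ ¬z))))) = min(0.54, 0) = 0
¬x: Gödel ¬ of 0.73 = 0 (operand ≠ 0)
(y → ¬x): 0.54 > 0, so result = 0
((y → ¬x) ∧ z) = min(0, 0.22) = 0
(y ∧ x) = min(0.54, 0.73) = 0.54
(z ∧ (y ∧ x)) = min(0.22, 0.54) = 0.22
(((y → ¬x) ∧ z) → (z ∧ (y ∧ x))): 0 ≤ 0.22, so result = 1
((y ∧ (x ∧ (z ∧ (x ∧ (y ∧ ¬z))))) → (((y → ¬x) ∧ z) → (z ∧ (y ∧ x)))): 0 ≤ 1, so result = 1
¬z: Gödel ¬ of 0.22 = 0 (operand ≠ 0)
¬y: Gödel ¬ of 0.54 = 0 (operand ≠ 0)
¬x: Gödel ¬ of 0.73 = 0 (operand ≠ 0)
(¬y ∧ ¬x) = min(0, 0) = 0
(y → x): 0.54 ≤ 0.73, so result = 1
(z ∧ (y → x)) = min(0.22, 1) = 0.22
((¬y ∧ ¬x) → (z ∧ (y → x))): 0 ≤ 0.22, so result = 1
(¬z → ((¬y ∧ ¬x) → (z ∧ (y → x)))): 0 ≤ 1, so result = 1
(((y ∧ (x ∧ (z ∧ (x ∧ (y ∧ ¬z))))) → (((y → ¬x) ∧ z) → (z ∧ (y ∧ x)))) → (¬z → ((¬y ∧ ¬x) → (z ∧ (y → x))))): 1 ≤ 1, so result = 1

1.00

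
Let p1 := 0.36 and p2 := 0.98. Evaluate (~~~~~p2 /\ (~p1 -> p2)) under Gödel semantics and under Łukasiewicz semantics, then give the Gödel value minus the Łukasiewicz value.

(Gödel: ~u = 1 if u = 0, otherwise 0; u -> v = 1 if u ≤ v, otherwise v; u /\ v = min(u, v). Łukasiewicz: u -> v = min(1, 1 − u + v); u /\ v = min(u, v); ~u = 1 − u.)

-0.02

Gödel evaluation:
  ~p2: Gödel ¬ of 0.98 = 0 (operand ≠ 0)
  ~~p2: Gödel ¬ of 0 = 1 (operand is 0)
  ~~~p2: Gödel ¬ of 1 = 0 (operand ≠ 0)
  ~~~~p2: Gödel ¬ of 0 = 1 (operand is 0)
  ~~~~~p2: Gödel ¬ of 1 = 0 (operand ≠ 0)
  ~p1: Gödel ¬ of 0.36 = 0 (operand ≠ 0)
  (~p1 -> p2): 0 ≤ 0.98, so result = 1
  (~~~~~p2 /\ (~p1 -> p2)) = min(0, 1) = 0
  Gödel value = 0
Łukasiewicz evaluation:
  ~p2: Łukasiewicz ¬ gives 1 − 0.98 = 0.02
  ~~p2: Łukasiewicz ¬ gives 1 − 0.02 = 0.98
  ~~~p2: Łukasiewicz ¬ gives 1 − 0.98 = 0.02
  ~~~~p2: Łukasiewicz ¬ gives 1 − 0.02 = 0.98
  ~~~~~p2: Łukasiewicz ¬ gives 1 − 0.98 = 0.02
  ~p1: Łukasiewicz ¬ gives 1 − 0.36 = 0.64
  (~p1 -> p2): min(1, 1 − 0.64 + 0.98) = 1
  (~~~~~p2 /\ (~p1 -> p2)) = min(0.02, 1) = 0.02
  Łukasiewicz value = 0.02
Difference: 0 − 0.02 = -0.02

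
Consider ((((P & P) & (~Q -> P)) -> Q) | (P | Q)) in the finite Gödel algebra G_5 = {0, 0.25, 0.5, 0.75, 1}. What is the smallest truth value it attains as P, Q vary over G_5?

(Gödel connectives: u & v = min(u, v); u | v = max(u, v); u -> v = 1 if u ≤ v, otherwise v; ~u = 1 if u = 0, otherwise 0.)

The minimum is attained at P = 0.25, Q = 0:
  (P & P) = min(0.25, 0.25) = 0.25
  ~Q: Gödel ¬ of 0 = 1 (operand is 0)
  (~Q -> P): 1 > 0.25, so result = 0.25
  ((P & P) & (~Q -> P)) = min(0.25, 0.25) = 0.25
  (((P & P) & (~Q -> P)) -> Q): 0.25 > 0, so result = 0
  (P | Q) = max(0.25, 0) = 0.25
  ((((P & P) & (~Q -> P)) -> Q) | (P | Q)) = max(0, 0.25) = 0.25
Checking all 25 assignments confirms none give a value below 0.25.

0.25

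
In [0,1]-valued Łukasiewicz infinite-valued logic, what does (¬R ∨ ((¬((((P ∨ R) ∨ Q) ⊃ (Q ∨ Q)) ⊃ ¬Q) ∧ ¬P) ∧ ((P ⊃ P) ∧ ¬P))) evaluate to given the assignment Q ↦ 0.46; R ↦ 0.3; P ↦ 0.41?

0.70

¬R: Łukasiewicz ¬ gives 1 − 0.3 = 0.7
(P ∨ R) = max(0.41, 0.3) = 0.41
((P ∨ R) ∨ Q) = max(0.41, 0.46) = 0.46
(Q ∨ Q) = max(0.46, 0.46) = 0.46
(((P ∨ R) ∨ Q) ⊃ (Q ∨ Q)): min(1, 1 − 0.46 + 0.46) = 1
¬Q: Łukasiewicz ¬ gives 1 − 0.46 = 0.54
((((P ∨ R) ∨ Q) ⊃ (Q ∨ Q)) ⊃ ¬Q): min(1, 1 − 1 + 0.54) = 0.54
¬((((P ∨ R) ∨ Q) ⊃ (Q ∨ Q)) ⊃ ¬Q): Łukasiewicz ¬ gives 1 − 0.54 = 0.46
¬P: Łukasiewicz ¬ gives 1 − 0.41 = 0.59
(¬((((P ∨ R) ∨ Q) ⊃ (Q ∨ Q)) ⊃ ¬Q) ∧ ¬P) = min(0.46, 0.59) = 0.46
(P ⊃ P): min(1, 1 − 0.41 + 0.41) = 1
¬P: Łukasiewicz ¬ gives 1 − 0.41 = 0.59
((P ⊃ P) ∧ ¬P) = min(1, 0.59) = 0.59
((¬((((P ∨ R) ∨ Q) ⊃ (Q ∨ Q)) ⊃ ¬Q) ∧ ¬P) ∧ ((P ⊃ P) ∧ ¬P)) = min(0.46, 0.59) = 0.46
(¬R ∨ ((¬((((P ∨ R) ∨ Q) ⊃ (Q ∨ Q)) ⊃ ¬Q) ∧ ¬P) ∧ ((P ⊃ P) ∧ ¬P))) = max(0.7, 0.46) = 0.7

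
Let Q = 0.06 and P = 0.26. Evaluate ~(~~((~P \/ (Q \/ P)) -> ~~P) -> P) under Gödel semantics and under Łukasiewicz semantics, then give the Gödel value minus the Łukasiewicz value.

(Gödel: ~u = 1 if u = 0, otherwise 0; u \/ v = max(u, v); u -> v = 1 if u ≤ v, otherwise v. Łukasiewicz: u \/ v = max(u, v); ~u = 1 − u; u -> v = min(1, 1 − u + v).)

-0.26

Gödel evaluation:
  ~P: Gödel ¬ of 0.26 = 0 (operand ≠ 0)
  (Q \/ P) = max(0.06, 0.26) = 0.26
  (~P \/ (Q \/ P)) = max(0, 0.26) = 0.26
  ~P: Gödel ¬ of 0.26 = 0 (operand ≠ 0)
  ~~P: Gödel ¬ of 0 = 1 (operand is 0)
  ((~P \/ (Q \/ P)) -> ~~P): 0.26 ≤ 1, so result = 1
  ~((~P \/ (Q \/ P)) -> ~~P): Gödel ¬ of 1 = 0 (operand ≠ 0)
  ~~((~P \/ (Q \/ P)) -> ~~P): Gödel ¬ of 0 = 1 (operand is 0)
  (~~((~P \/ (Q \/ P)) -> ~~P) -> P): 1 > 0.26, so result = 0.26
  ~(~~((~P \/ (Q \/ P)) -> ~~P) -> P): Gödel ¬ of 0.26 = 0 (operand ≠ 0)
  Gödel value = 0
Łukasiewicz evaluation:
  ~P: Łukasiewicz ¬ gives 1 − 0.26 = 0.74
  (Q \/ P) = max(0.06, 0.26) = 0.26
  (~P \/ (Q \/ P)) = max(0.74, 0.26) = 0.74
  ~P: Łukasiewicz ¬ gives 1 − 0.26 = 0.74
  ~~P: Łukasiewicz ¬ gives 1 − 0.74 = 0.26
  ((~P \/ (Q \/ P)) -> ~~P): min(1, 1 − 0.74 + 0.26) = 0.52
  ~((~P \/ (Q \/ P)) -> ~~P): Łukasiewicz ¬ gives 1 − 0.52 = 0.48
  ~~((~P \/ (Q \/ P)) -> ~~P): Łukasiewicz ¬ gives 1 − 0.48 = 0.52
  (~~((~P \/ (Q \/ P)) -> ~~P) -> P): min(1, 1 − 0.52 + 0.26) = 0.74
  ~(~~((~P \/ (Q \/ P)) -> ~~P) -> P): Łukasiewicz ¬ gives 1 − 0.74 = 0.26
  Łukasiewicz value = 0.26
Difference: 0 − 0.26 = -0.26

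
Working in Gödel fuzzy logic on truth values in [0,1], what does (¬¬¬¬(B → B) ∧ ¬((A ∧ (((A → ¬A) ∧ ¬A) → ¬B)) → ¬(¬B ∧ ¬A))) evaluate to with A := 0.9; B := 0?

(B → B): 0 ≤ 0, so result = 1
¬(B → B): Gödel ¬ of 1 = 0 (operand ≠ 0)
¬¬(B → B): Gödel ¬ of 0 = 1 (operand is 0)
¬¬¬(B → B): Gödel ¬ of 1 = 0 (operand ≠ 0)
¬¬¬¬(B → B): Gödel ¬ of 0 = 1 (operand is 0)
¬A: Gödel ¬ of 0.9 = 0 (operand ≠ 0)
(A → ¬A): 0.9 > 0, so result = 0
¬A: Gödel ¬ of 0.9 = 0 (operand ≠ 0)
((A → ¬A) ∧ ¬A) = min(0, 0) = 0
¬B: Gödel ¬ of 0 = 1 (operand is 0)
(((A → ¬A) ∧ ¬A) → ¬B): 0 ≤ 1, so result = 1
(A ∧ (((A → ¬A) ∧ ¬A) → ¬B)) = min(0.9, 1) = 0.9
¬B: Gödel ¬ of 0 = 1 (operand is 0)
¬A: Gödel ¬ of 0.9 = 0 (operand ≠ 0)
(¬B ∧ ¬A) = min(1, 0) = 0
¬(¬B ∧ ¬A): Gödel ¬ of 0 = 1 (operand is 0)
((A ∧ (((A → ¬A) ∧ ¬A) → ¬B)) → ¬(¬B ∧ ¬A)): 0.9 ≤ 1, so result = 1
¬((A ∧ (((A → ¬A) ∧ ¬A) → ¬B)) → ¬(¬B ∧ ¬A)): Gödel ¬ of 1 = 0 (operand ≠ 0)
(¬¬¬¬(B → B) ∧ ¬((A ∧ (((A → ¬A) ∧ ¬A) → ¬B)) → ¬(¬B ∧ ¬A))) = min(1, 0) = 0

0.00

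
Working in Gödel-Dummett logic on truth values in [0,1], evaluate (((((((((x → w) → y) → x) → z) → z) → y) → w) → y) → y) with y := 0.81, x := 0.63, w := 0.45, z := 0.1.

(x → w): 0.63 > 0.45, so result = 0.45
((x → w) → y): 0.45 ≤ 0.81, so result = 1
(((x → w) → y) → x): 1 > 0.63, so result = 0.63
((((x → w) → y) → x) → z): 0.63 > 0.1, so result = 0.1
(((((x → w) → y) → x) → z) → z): 0.1 ≤ 0.1, so result = 1
((((((x → w) → y) → x) → z) → z) → y): 1 > 0.81, so result = 0.81
(((((((x → w) → y) → x) → z) → z) → y) → w): 0.81 > 0.45, so result = 0.45
((((((((x → w) → y) → x) → z) → z) → y) → w) → y): 0.45 ≤ 0.81, so result = 1
(((((((((x → w) → y) → x) → z) → z) → y) → w) → y) → y): 1 > 0.81, so result = 0.81

0.81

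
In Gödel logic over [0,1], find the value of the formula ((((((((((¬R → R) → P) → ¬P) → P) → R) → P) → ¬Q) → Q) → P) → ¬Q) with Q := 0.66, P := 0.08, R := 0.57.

0.00

¬R: Gödel ¬ of 0.57 = 0 (operand ≠ 0)
(¬R → R): 0 ≤ 0.57, so result = 1
((¬R → R) → P): 1 > 0.08, so result = 0.08
¬P: Gödel ¬ of 0.08 = 0 (operand ≠ 0)
(((¬R → R) → P) → ¬P): 0.08 > 0, so result = 0
((((¬R → R) → P) → ¬P) → P): 0 ≤ 0.08, so result = 1
(((((¬R → R) → P) → ¬P) → P) → R): 1 > 0.57, so result = 0.57
((((((¬R → R) → P) → ¬P) → P) → R) → P): 0.57 > 0.08, so result = 0.08
¬Q: Gödel ¬ of 0.66 = 0 (operand ≠ 0)
(((((((¬R → R) → P) → ¬P) → P) → R) → P) → ¬Q): 0.08 > 0, so result = 0
((((((((¬R → R) → P) → ¬P) → P) → R) → P) → ¬Q) → Q): 0 ≤ 0.66, so result = 1
(((((((((¬R → R) → P) → ¬P) → P) → R) → P) → ¬Q) → Q) → P): 1 > 0.08, so result = 0.08
¬Q: Gödel ¬ of 0.66 = 0 (operand ≠ 0)
((((((((((¬R → R) → P) → ¬P) → P) → R) → P) → ¬Q) → Q) → P) → ¬Q): 0.08 > 0, so result = 0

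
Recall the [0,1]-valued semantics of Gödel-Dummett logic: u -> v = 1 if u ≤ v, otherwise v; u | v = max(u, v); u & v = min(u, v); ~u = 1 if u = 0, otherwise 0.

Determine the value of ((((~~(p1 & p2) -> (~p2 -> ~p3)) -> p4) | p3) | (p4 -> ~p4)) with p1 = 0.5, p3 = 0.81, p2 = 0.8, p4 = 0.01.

0.81

(p1 & p2) = min(0.5, 0.8) = 0.5
~(p1 & p2): Gödel ¬ of 0.5 = 0 (operand ≠ 0)
~~(p1 & p2): Gödel ¬ of 0 = 1 (operand is 0)
~p2: Gödel ¬ of 0.8 = 0 (operand ≠ 0)
~p3: Gödel ¬ of 0.81 = 0 (operand ≠ 0)
(~p2 -> ~p3): 0 ≤ 0, so result = 1
(~~(p1 & p2) -> (~p2 -> ~p3)): 1 ≤ 1, so result = 1
((~~(p1 & p2) -> (~p2 -> ~p3)) -> p4): 1 > 0.01, so result = 0.01
(((~~(p1 & p2) -> (~p2 -> ~p3)) -> p4) | p3) = max(0.01, 0.81) = 0.81
~p4: Gödel ¬ of 0.01 = 0 (operand ≠ 0)
(p4 -> ~p4): 0.01 > 0, so result = 0
((((~~(p1 & p2) -> (~p2 -> ~p3)) -> p4) | p3) | (p4 -> ~p4)) = max(0.81, 0) = 0.81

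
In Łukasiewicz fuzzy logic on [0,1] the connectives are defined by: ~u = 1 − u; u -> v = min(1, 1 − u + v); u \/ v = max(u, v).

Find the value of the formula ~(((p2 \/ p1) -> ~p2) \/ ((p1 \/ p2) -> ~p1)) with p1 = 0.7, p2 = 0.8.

(p2 \/ p1) = max(0.8, 0.7) = 0.8
~p2: Łukasiewicz ¬ gives 1 − 0.8 = 0.2
((p2 \/ p1) -> ~p2): min(1, 1 − 0.8 + 0.2) = 0.4
(p1 \/ p2) = max(0.7, 0.8) = 0.8
~p1: Łukasiewicz ¬ gives 1 − 0.7 = 0.3
((p1 \/ p2) -> ~p1): min(1, 1 − 0.8 + 0.3) = 0.5
(((p2 \/ p1) -> ~p2) \/ ((p1 \/ p2) -> ~p1)) = max(0.4, 0.5) = 0.5
~(((p2 \/ p1) -> ~p2) \/ ((p1 \/ p2) -> ~p1)): Łukasiewicz ¬ gives 1 − 0.5 = 0.5

0.50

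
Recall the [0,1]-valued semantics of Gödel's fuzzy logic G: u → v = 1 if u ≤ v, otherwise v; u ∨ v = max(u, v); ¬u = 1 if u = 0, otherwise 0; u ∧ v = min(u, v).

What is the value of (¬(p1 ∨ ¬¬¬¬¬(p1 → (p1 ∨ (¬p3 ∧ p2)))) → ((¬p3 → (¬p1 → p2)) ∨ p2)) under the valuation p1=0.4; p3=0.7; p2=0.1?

¬p3: Gödel ¬ of 0.7 = 0 (operand ≠ 0)
(¬p3 ∧ p2) = min(0, 0.1) = 0
(p1 ∨ (¬p3 ∧ p2)) = max(0.4, 0) = 0.4
(p1 → (p1 ∨ (¬p3 ∧ p2))): 0.4 ≤ 0.4, so result = 1
¬(p1 → (p1 ∨ (¬p3 ∧ p2))): Gödel ¬ of 1 = 0 (operand ≠ 0)
¬¬(p1 → (p1 ∨ (¬p3 ∧ p2))): Gödel ¬ of 0 = 1 (operand is 0)
¬¬¬(p1 → (p1 ∨ (¬p3 ∧ p2))): Gödel ¬ of 1 = 0 (operand ≠ 0)
¬¬¬¬(p1 → (p1 ∨ (¬p3 ∧ p2))): Gödel ¬ of 0 = 1 (operand is 0)
¬¬¬¬¬(p1 → (p1 ∨ (¬p3 ∧ p2))): Gödel ¬ of 1 = 0 (operand ≠ 0)
(p1 ∨ ¬¬¬¬¬(p1 → (p1 ∨ (¬p3 ∧ p2)))) = max(0.4, 0) = 0.4
¬(p1 ∨ ¬¬¬¬¬(p1 → (p1 ∨ (¬p3 ∧ p2)))): Gödel ¬ of 0.4 = 0 (operand ≠ 0)
¬p3: Gödel ¬ of 0.7 = 0 (operand ≠ 0)
¬p1: Gödel ¬ of 0.4 = 0 (operand ≠ 0)
(¬p1 → p2): 0 ≤ 0.1, so result = 1
(¬p3 → (¬p1 → p2)): 0 ≤ 1, so result = 1
((¬p3 → (¬p1 → p2)) ∨ p2) = max(1, 0.1) = 1
(¬(p1 ∨ ¬¬¬¬¬(p1 → (p1 ∨ (¬p3 ∧ p2)))) → ((¬p3 → (¬p1 → p2)) ∨ p2)): 0 ≤ 1, so result = 1

1.00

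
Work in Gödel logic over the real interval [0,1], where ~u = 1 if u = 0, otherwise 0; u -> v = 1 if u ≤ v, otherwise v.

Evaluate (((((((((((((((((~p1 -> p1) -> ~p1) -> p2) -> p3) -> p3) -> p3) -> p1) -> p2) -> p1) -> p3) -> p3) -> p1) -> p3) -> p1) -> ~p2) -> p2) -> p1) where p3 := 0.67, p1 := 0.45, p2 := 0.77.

0.45

~p1: Gödel ¬ of 0.45 = 0 (operand ≠ 0)
(~p1 -> p1): 0 ≤ 0.45, so result = 1
~p1: Gödel ¬ of 0.45 = 0 (operand ≠ 0)
((~p1 -> p1) -> ~p1): 1 > 0, so result = 0
(((~p1 -> p1) -> ~p1) -> p2): 0 ≤ 0.77, so result = 1
((((~p1 -> p1) -> ~p1) -> p2) -> p3): 1 > 0.67, so result = 0.67
(((((~p1 -> p1) -> ~p1) -> p2) -> p3) -> p3): 0.67 ≤ 0.67, so result = 1
((((((~p1 -> p1) -> ~p1) -> p2) -> p3) -> p3) -> p3): 1 > 0.67, so result = 0.67
(((((((~p1 -> p1) -> ~p1) -> p2) -> p3) -> p3) -> p3) -> p1): 0.67 > 0.45, so result = 0.45
((((((((~p1 -> p1) -> ~p1) -> p2) -> p3) -> p3) -> p3) -> p1) -> p2): 0.45 ≤ 0.77, so result = 1
(((((((((~p1 -> p1) -> ~p1) -> p2) -> p3) -> p3) -> p3) -> p1) -> p2) -> p1): 1 > 0.45, so result = 0.45
((((((((((~p1 -> p1) -> ~p1) -> p2) -> p3) -> p3) -> p3) -> p1) -> p2) -> p1) -> p3): 0.45 ≤ 0.67, so result = 1
(((((((((((~p1 -> p1) -> ~p1) -> p2) -> p3) -> p3) -> p3) -> p1) -> p2) -> p1) -> p3) -> p3): 1 > 0.67, so result = 0.67
((((((((((((~p1 -> p1) -> ~p1) -> p2) -> p3) -> p3) -> p3) -> p1) -> p2) -> p1) -> p3) -> p3) -> p1): 0.67 > 0.45, so result = 0.45
(((((((((((((~p1 -> p1) -> ~p1) -> p2) -> p3) -> p3) -> p3) -> p1) -> p2) -> p1) -> p3) -> p3) -> p1) -> p3): 0.45 ≤ 0.67, so result = 1
((((((((((((((~p1 -> p1) -> ~p1) -> p2) -> p3) -> p3) -> p3) -> p1) -> p2) -> p1) -> p3) -> p3) -> p1) -> p3) -> p1): 1 > 0.45, so result = 0.45
~p2: Gödel ¬ of 0.77 = 0 (operand ≠ 0)
(((((((((((((((~p1 -> p1) -> ~p1) -> p2) -> p3) -> p3) -> p3) -> p1) -> p2) -> p1) -> p3) -> p3) -> p1) -> p3) -> p1) -> ~p2): 0.45 > 0, so result = 0
((((((((((((((((~p1 -> p1) -> ~p1) -> p2) -> p3) -> p3) -> p3) -> p1) -> p2) -> p1) -> p3) -> p3) -> p1) -> p3) -> p1) -> ~p2) -> p2): 0 ≤ 0.77, so result = 1
(((((((((((((((((~p1 -> p1) -> ~p1) -> p2) -> p3) -> p3) -> p3) -> p1) -> p2) -> p1) -> p3) -> p3) -> p1) -> p3) -> p1) -> ~p2) -> p2) -> p1): 1 > 0.45, so result = 0.45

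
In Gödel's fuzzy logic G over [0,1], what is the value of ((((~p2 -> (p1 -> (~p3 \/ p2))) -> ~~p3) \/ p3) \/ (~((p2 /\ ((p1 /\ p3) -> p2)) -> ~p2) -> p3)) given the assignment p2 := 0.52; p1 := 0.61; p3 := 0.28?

~p2: Gödel ¬ of 0.52 = 0 (operand ≠ 0)
~p3: Gödel ¬ of 0.28 = 0 (operand ≠ 0)
(~p3 \/ p2) = max(0, 0.52) = 0.52
(p1 -> (~p3 \/ p2)): 0.61 > 0.52, so result = 0.52
(~p2 -> (p1 -> (~p3 \/ p2))): 0 ≤ 0.52, so result = 1
~p3: Gödel ¬ of 0.28 = 0 (operand ≠ 0)
~~p3: Gödel ¬ of 0 = 1 (operand is 0)
((~p2 -> (p1 -> (~p3 \/ p2))) -> ~~p3): 1 ≤ 1, so result = 1
(((~p2 -> (p1 -> (~p3 \/ p2))) -> ~~p3) \/ p3) = max(1, 0.28) = 1
(p1 /\ p3) = min(0.61, 0.28) = 0.28
((p1 /\ p3) -> p2): 0.28 ≤ 0.52, so result = 1
(p2 /\ ((p1 /\ p3) -> p2)) = min(0.52, 1) = 0.52
~p2: Gödel ¬ of 0.52 = 0 (operand ≠ 0)
((p2 /\ ((p1 /\ p3) -> p2)) -> ~p2): 0.52 > 0, so result = 0
~((p2 /\ ((p1 /\ p3) -> p2)) -> ~p2): Gödel ¬ of 0 = 1 (operand is 0)
(~((p2 /\ ((p1 /\ p3) -> p2)) -> ~p2) -> p3): 1 > 0.28, so result = 0.28
((((~p2 -> (p1 -> (~p3 \/ p2))) -> ~~p3) \/ p3) \/ (~((p2 /\ ((p1 /\ p3) -> p2)) -> ~p2) -> p3)) = max(1, 0.28) = 1

1.00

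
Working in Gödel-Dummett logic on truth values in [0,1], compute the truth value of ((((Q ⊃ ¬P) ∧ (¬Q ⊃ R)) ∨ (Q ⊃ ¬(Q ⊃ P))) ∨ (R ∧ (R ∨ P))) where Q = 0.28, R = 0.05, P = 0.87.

¬P: Gödel ¬ of 0.87 = 0 (operand ≠ 0)
(Q ⊃ ¬P): 0.28 > 0, so result = 0
¬Q: Gödel ¬ of 0.28 = 0 (operand ≠ 0)
(¬Q ⊃ R): 0 ≤ 0.05, so result = 1
((Q ⊃ ¬P) ∧ (¬Q ⊃ R)) = min(0, 1) = 0
(Q ⊃ P): 0.28 ≤ 0.87, so result = 1
¬(Q ⊃ P): Gödel ¬ of 1 = 0 (operand ≠ 0)
(Q ⊃ ¬(Q ⊃ P)): 0.28 > 0, so result = 0
(((Q ⊃ ¬P) ∧ (¬Q ⊃ R)) ∨ (Q ⊃ ¬(Q ⊃ P))) = max(0, 0) = 0
(R ∨ P) = max(0.05, 0.87) = 0.87
(R ∧ (R ∨ P)) = min(0.05, 0.87) = 0.05
((((Q ⊃ ¬P) ∧ (¬Q ⊃ R)) ∨ (Q ⊃ ¬(Q ⊃ P))) ∨ (R ∧ (R ∨ P))) = max(0, 0.05) = 0.05

0.05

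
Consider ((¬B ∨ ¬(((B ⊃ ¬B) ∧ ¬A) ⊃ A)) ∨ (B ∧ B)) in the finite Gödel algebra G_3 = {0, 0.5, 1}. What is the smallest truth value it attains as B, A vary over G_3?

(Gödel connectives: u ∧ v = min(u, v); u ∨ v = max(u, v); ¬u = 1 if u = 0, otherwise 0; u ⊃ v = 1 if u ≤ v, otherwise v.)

0.50

The minimum is attained at B = 0.5, A = 0:
  ¬B: Gödel ¬ of 0.5 = 0 (operand ≠ 0)
  ¬B: Gödel ¬ of 0.5 = 0 (operand ≠ 0)
  (B ⊃ ¬B): 0.5 > 0, so result = 0
  ¬A: Gödel ¬ of 0 = 1 (operand is 0)
  ((B ⊃ ¬B) ∧ ¬A) = min(0, 1) = 0
  (((B ⊃ ¬B) ∧ ¬A) ⊃ A): 0 ≤ 0, so result = 1
  ¬(((B ⊃ ¬B) ∧ ¬A) ⊃ A): Gödel ¬ of 1 = 0 (operand ≠ 0)
  (¬B ∨ ¬(((B ⊃ ¬B) ∧ ¬A) ⊃ A)) = max(0, 0) = 0
  (B ∧ B) = min(0.5, 0.5) = 0.5
  ((¬B ∨ ¬(((B ⊃ ¬B) ∧ ¬A) ⊃ A)) ∨ (B ∧ B)) = max(0, 0.5) = 0.5
Checking all 9 assignments confirms none give a value below 0.50.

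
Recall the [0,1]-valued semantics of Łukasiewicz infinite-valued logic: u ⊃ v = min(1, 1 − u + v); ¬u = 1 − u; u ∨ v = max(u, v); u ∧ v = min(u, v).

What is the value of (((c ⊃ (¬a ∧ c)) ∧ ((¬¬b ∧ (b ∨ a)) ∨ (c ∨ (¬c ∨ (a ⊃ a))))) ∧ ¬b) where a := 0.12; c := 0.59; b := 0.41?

¬a: Łukasiewicz ¬ gives 1 − 0.12 = 0.88
(¬a ∧ c) = min(0.88, 0.59) = 0.59
(c ⊃ (¬a ∧ c)): min(1, 1 − 0.59 + 0.59) = 1
¬b: Łukasiewicz ¬ gives 1 − 0.41 = 0.59
¬¬b: Łukasiewicz ¬ gives 1 − 0.59 = 0.41
(b ∨ a) = max(0.41, 0.12) = 0.41
(¬¬b ∧ (b ∨ a)) = min(0.41, 0.41) = 0.41
¬c: Łukasiewicz ¬ gives 1 − 0.59 = 0.41
(a ⊃ a): min(1, 1 − 0.12 + 0.12) = 1
(¬c ∨ (a ⊃ a)) = max(0.41, 1) = 1
(c ∨ (¬c ∨ (a ⊃ a))) = max(0.59, 1) = 1
((¬¬b ∧ (b ∨ a)) ∨ (c ∨ (¬c ∨ (a ⊃ a)))) = max(0.41, 1) = 1
((c ⊃ (¬a ∧ c)) ∧ ((¬¬b ∧ (b ∨ a)) ∨ (c ∨ (¬c ∨ (a ⊃ a))))) = min(1, 1) = 1
¬b: Łukasiewicz ¬ gives 1 − 0.41 = 0.59
(((c ⊃ (¬a ∧ c)) ∧ ((¬¬b ∧ (b ∨ a)) ∨ (c ∨ (¬c ∨ (a ⊃ a))))) ∧ ¬b) = min(1, 0.59) = 0.59

0.59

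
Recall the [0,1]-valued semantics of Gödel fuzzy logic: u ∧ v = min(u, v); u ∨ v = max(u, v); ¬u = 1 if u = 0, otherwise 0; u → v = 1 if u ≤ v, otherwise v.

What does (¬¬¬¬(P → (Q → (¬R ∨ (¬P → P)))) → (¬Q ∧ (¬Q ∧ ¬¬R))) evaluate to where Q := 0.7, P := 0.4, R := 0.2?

¬R: Gödel ¬ of 0.2 = 0 (operand ≠ 0)
¬P: Gödel ¬ of 0.4 = 0 (operand ≠ 0)
(¬P → P): 0 ≤ 0.4, so result = 1
(¬R ∨ (¬P → P)) = max(0, 1) = 1
(Q → (¬R ∨ (¬P → P))): 0.7 ≤ 1, so result = 1
(P → (Q → (¬R ∨ (¬P → P)))): 0.4 ≤ 1, so result = 1
¬(P → (Q → (¬R ∨ (¬P → P)))): Gödel ¬ of 1 = 0 (operand ≠ 0)
¬¬(P → (Q → (¬R ∨ (¬P → P)))): Gödel ¬ of 0 = 1 (operand is 0)
¬¬¬(P → (Q → (¬R ∨ (¬P → P)))): Gödel ¬ of 1 = 0 (operand ≠ 0)
¬¬¬¬(P → (Q → (¬R ∨ (¬P → P)))): Gödel ¬ of 0 = 1 (operand is 0)
¬Q: Gödel ¬ of 0.7 = 0 (operand ≠ 0)
¬Q: Gödel ¬ of 0.7 = 0 (operand ≠ 0)
¬R: Gödel ¬ of 0.2 = 0 (operand ≠ 0)
¬¬R: Gödel ¬ of 0 = 1 (operand is 0)
(¬Q ∧ ¬¬R) = min(0, 1) = 0
(¬Q ∧ (¬Q ∧ ¬¬R)) = min(0, 0) = 0
(¬¬¬¬(P → (Q → (¬R ∨ (¬P → P)))) → (¬Q ∧ (¬Q ∧ ¬¬R))): 1 > 0, so result = 0

0.00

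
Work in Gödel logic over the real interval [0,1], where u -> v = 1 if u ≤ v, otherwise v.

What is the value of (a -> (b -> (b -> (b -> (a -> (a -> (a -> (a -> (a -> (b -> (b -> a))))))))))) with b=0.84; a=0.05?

1.00

(b -> a): 0.84 > 0.05, so result = 0.05
(b -> (b -> a)): 0.84 > 0.05, so result = 0.05
(a -> (b -> (b -> a))): 0.05 ≤ 0.05, so result = 1
(a -> (a -> (b -> (b -> a)))): 0.05 ≤ 1, so result = 1
(a -> (a -> (a -> (b -> (b -> a))))): 0.05 ≤ 1, so result = 1
(a -> (a -> (a -> (a -> (b -> (b -> a)))))): 0.05 ≤ 1, so result = 1
(a -> (a -> (a -> (a -> (a -> (b -> (b -> a))))))): 0.05 ≤ 1, so result = 1
(b -> (a -> (a -> (a -> (a -> (a -> (b -> (b -> a)))))))): 0.84 ≤ 1, so result = 1
(b -> (b -> (a -> (a -> (a -> (a -> (a -> (b -> (b -> a))))))))): 0.84 ≤ 1, so result = 1
(b -> (b -> (b -> (a -> (a -> (a -> (a -> (a -> (b -> (b -> a)))))))))): 0.84 ≤ 1, so result = 1
(a -> (b -> (b -> (b -> (a -> (a -> (a -> (a -> (a -> (b -> (b -> a))))))))))): 0.05 ≤ 1, so result = 1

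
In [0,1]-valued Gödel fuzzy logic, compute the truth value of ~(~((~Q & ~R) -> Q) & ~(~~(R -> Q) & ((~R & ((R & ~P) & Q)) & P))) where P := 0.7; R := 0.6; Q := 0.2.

~Q: Gödel ¬ of 0.2 = 0 (operand ≠ 0)
~R: Gödel ¬ of 0.6 = 0 (operand ≠ 0)
(~Q & ~R) = min(0, 0) = 0
((~Q & ~R) -> Q): 0 ≤ 0.2, so result = 1
~((~Q & ~R) -> Q): Gödel ¬ of 1 = 0 (operand ≠ 0)
(R -> Q): 0.6 > 0.2, so result = 0.2
~(R -> Q): Gödel ¬ of 0.2 = 0 (operand ≠ 0)
~~(R -> Q): Gödel ¬ of 0 = 1 (operand is 0)
~R: Gödel ¬ of 0.6 = 0 (operand ≠ 0)
~P: Gödel ¬ of 0.7 = 0 (operand ≠ 0)
(R & ~P) = min(0.6, 0) = 0
((R & ~P) & Q) = min(0, 0.2) = 0
(~R & ((R & ~P) & Q)) = min(0, 0) = 0
((~R & ((R & ~P) & Q)) & P) = min(0, 0.7) = 0
(~~(R -> Q) & ((~R & ((R & ~P) & Q)) & P)) = min(1, 0) = 0
~(~~(R -> Q) & ((~R & ((R & ~P) & Q)) & P)): Gödel ¬ of 0 = 1 (operand is 0)
(~((~Q & ~R) -> Q) & ~(~~(R -> Q) & ((~R & ((R & ~P) & Q)) & P))) = min(0, 1) = 0
~(~((~Q & ~R) -> Q) & ~(~~(R -> Q) & ((~R & ((R & ~P) & Q)) & P))): Gödel ¬ of 0 = 1 (operand is 0)

1.00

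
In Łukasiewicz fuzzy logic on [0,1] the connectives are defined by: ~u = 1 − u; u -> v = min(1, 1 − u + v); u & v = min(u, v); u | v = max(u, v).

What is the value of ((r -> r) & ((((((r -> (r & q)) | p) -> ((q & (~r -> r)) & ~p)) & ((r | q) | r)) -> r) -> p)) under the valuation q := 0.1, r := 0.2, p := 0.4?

0.40

(r -> r): min(1, 1 − 0.2 + 0.2) = 1
(r & q) = min(0.2, 0.1) = 0.1
(r -> (r & q)): min(1, 1 − 0.2 + 0.1) = 0.9
((r -> (r & q)) | p) = max(0.9, 0.4) = 0.9
~r: Łukasiewicz ¬ gives 1 − 0.2 = 0.8
(~r -> r): min(1, 1 − 0.8 + 0.2) = 0.4
(q & (~r -> r)) = min(0.1, 0.4) = 0.1
~p: Łukasiewicz ¬ gives 1 − 0.4 = 0.6
((q & (~r -> r)) & ~p) = min(0.1, 0.6) = 0.1
(((r -> (r & q)) | p) -> ((q & (~r -> r)) & ~p)): min(1, 1 − 0.9 + 0.1) = 0.2
(r | q) = max(0.2, 0.1) = 0.2
((r | q) | r) = max(0.2, 0.2) = 0.2
((((r -> (r & q)) | p) -> ((q & (~r -> r)) & ~p)) & ((r | q) | r)) = min(0.2, 0.2) = 0.2
(((((r -> (r & q)) | p) -> ((q & (~r -> r)) & ~p)) & ((r | q) | r)) -> r): min(1, 1 − 0.2 + 0.2) = 1
((((((r -> (r & q)) | p) -> ((q & (~r -> r)) & ~p)) & ((r | q) | r)) -> r) -> p): min(1, 1 − 1 + 0.4) = 0.4
((r -> r) & ((((((r -> (r & q)) | p) -> ((q & (~r -> r)) & ~p)) & ((r | q) | r)) -> r) -> p)) = min(1, 0.4) = 0.4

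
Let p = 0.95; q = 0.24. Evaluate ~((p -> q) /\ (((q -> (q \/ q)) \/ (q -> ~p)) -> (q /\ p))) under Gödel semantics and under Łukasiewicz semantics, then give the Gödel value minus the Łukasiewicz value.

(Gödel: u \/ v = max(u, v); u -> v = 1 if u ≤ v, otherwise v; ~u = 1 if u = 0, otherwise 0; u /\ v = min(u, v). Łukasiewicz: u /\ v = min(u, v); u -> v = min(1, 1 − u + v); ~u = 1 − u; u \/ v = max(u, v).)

-0.76

Gödel evaluation:
  (p -> q): 0.95 > 0.24, so result = 0.24
  (q \/ q) = max(0.24, 0.24) = 0.24
  (q -> (q \/ q)): 0.24 ≤ 0.24, so result = 1
  ~p: Gödel ¬ of 0.95 = 0 (operand ≠ 0)
  (q -> ~p): 0.24 > 0, so result = 0
  ((q -> (q \/ q)) \/ (q -> ~p)) = max(1, 0) = 1
  (q /\ p) = min(0.24, 0.95) = 0.24
  (((q -> (q \/ q)) \/ (q -> ~p)) -> (q /\ p)): 1 > 0.24, so result = 0.24
  ((p -> q) /\ (((q -> (q \/ q)) \/ (q -> ~p)) -> (q /\ p))) = min(0.24, 0.24) = 0.24
  ~((p -> q) /\ (((q -> (q \/ q)) \/ (q -> ~p)) -> (q /\ p))): Gödel ¬ of 0.24 = 0 (operand ≠ 0)
  Gödel value = 0
Łukasiewicz evaluation:
  (p -> q): min(1, 1 − 0.95 + 0.24) = 0.29
  (q \/ q) = max(0.24, 0.24) = 0.24
  (q -> (q \/ q)): min(1, 1 − 0.24 + 0.24) = 1
  ~p: Łukasiewicz ¬ gives 1 − 0.95 = 0.05
  (q -> ~p): min(1, 1 − 0.24 + 0.05) = 0.81
  ((q -> (q \/ q)) \/ (q -> ~p)) = max(1, 0.81) = 1
  (q /\ p) = min(0.24, 0.95) = 0.24
  (((q -> (q \/ q)) \/ (q -> ~p)) -> (q /\ p)): min(1, 1 − 1 + 0.24) = 0.24
  ((p -> q) /\ (((q -> (q \/ q)) \/ (q -> ~p)) -> (q /\ p))) = min(0.29, 0.24) = 0.24
  ~((p -> q) /\ (((q -> (q \/ q)) \/ (q -> ~p)) -> (q /\ p))): Łukasiewicz ¬ gives 1 − 0.24 = 0.76
  Łukasiewicz value = 0.76
Difference: 0 − 0.76 = -0.76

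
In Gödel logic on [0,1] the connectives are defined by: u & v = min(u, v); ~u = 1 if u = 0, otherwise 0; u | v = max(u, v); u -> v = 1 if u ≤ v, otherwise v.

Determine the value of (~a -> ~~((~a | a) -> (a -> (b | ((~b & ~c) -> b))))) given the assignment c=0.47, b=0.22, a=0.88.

1.00

~a: Gödel ¬ of 0.88 = 0 (operand ≠ 0)
~a: Gödel ¬ of 0.88 = 0 (operand ≠ 0)
(~a | a) = max(0, 0.88) = 0.88
~b: Gödel ¬ of 0.22 = 0 (operand ≠ 0)
~c: Gödel ¬ of 0.47 = 0 (operand ≠ 0)
(~b & ~c) = min(0, 0) = 0
((~b & ~c) -> b): 0 ≤ 0.22, so result = 1
(b | ((~b & ~c) -> b)) = max(0.22, 1) = 1
(a -> (b | ((~b & ~c) -> b))): 0.88 ≤ 1, so result = 1
((~a | a) -> (a -> (b | ((~b & ~c) -> b)))): 0.88 ≤ 1, so result = 1
~((~a | a) -> (a -> (b | ((~b & ~c) -> b)))): Gödel ¬ of 1 = 0 (operand ≠ 0)
~~((~a | a) -> (a -> (b | ((~b & ~c) -> b)))): Gödel ¬ of 0 = 1 (operand is 0)
(~a -> ~~((~a | a) -> (a -> (b | ((~b & ~c) -> b))))): 0 ≤ 1, so result = 1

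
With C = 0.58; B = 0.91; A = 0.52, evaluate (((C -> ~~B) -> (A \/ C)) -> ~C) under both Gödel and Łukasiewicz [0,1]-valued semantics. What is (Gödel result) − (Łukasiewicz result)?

-0.84

Gödel evaluation:
  ~B: Gödel ¬ of 0.91 = 0 (operand ≠ 0)
  ~~B: Gödel ¬ of 0 = 1 (operand is 0)
  (C -> ~~B): 0.58 ≤ 1, so result = 1
  (A \/ C) = max(0.52, 0.58) = 0.58
  ((C -> ~~B) -> (A \/ C)): 1 > 0.58, so result = 0.58
  ~C: Gödel ¬ of 0.58 = 0 (operand ≠ 0)
  (((C -> ~~B) -> (A \/ C)) -> ~C): 0.58 > 0, so result = 0
  Gödel value = 0
Łukasiewicz evaluation:
  ~B: Łukasiewicz ¬ gives 1 − 0.91 = 0.09
  ~~B: Łukasiewicz ¬ gives 1 − 0.09 = 0.91
  (C -> ~~B): min(1, 1 − 0.58 + 0.91) = 1
  (A \/ C) = max(0.52, 0.58) = 0.58
  ((C -> ~~B) -> (A \/ C)): min(1, 1 − 1 + 0.58) = 0.58
  ~C: Łukasiewicz ¬ gives 1 − 0.58 = 0.42
  (((C -> ~~B) -> (A \/ C)) -> ~C): min(1, 1 − 0.58 + 0.42) = 0.84
  Łukasiewicz value = 0.84
Difference: 0 − 0.84 = -0.84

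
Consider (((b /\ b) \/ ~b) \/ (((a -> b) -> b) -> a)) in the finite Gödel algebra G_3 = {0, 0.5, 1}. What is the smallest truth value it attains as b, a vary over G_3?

0.50

The minimum is attained at b = 0.5, a = 0:
  (b /\ b) = min(0.5, 0.5) = 0.5
  ~b: Gödel ¬ of 0.5 = 0 (operand ≠ 0)
  ((b /\ b) \/ ~b) = max(0.5, 0) = 0.5
  (a -> b): 0 ≤ 0.5, so result = 1
  ((a -> b) -> b): 1 > 0.5, so result = 0.5
  (((a -> b) -> b) -> a): 0.5 > 0, so result = 0
  (((b /\ b) \/ ~b) \/ (((a -> b) -> b) -> a)) = max(0.5, 0) = 0.5
Checking all 9 assignments confirms none give a value below 0.50.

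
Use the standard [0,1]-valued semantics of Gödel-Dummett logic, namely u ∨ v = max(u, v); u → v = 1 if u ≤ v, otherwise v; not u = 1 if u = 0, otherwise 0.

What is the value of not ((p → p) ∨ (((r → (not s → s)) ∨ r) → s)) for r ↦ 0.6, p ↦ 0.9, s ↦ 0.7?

(p → p): 0.9 ≤ 0.9, so result = 1
not s: Gödel ¬ of 0.7 = 0 (operand ≠ 0)
(not s → s): 0 ≤ 0.7, so result = 1
(r → (not s → s)): 0.6 ≤ 1, so result = 1
((r → (not s → s)) ∨ r) = max(1, 0.6) = 1
(((r → (not s → s)) ∨ r) → s): 1 > 0.7, so result = 0.7
((p → p) ∨ (((r → (not s → s)) ∨ r) → s)) = max(1, 0.7) = 1
not ((p → p) ∨ (((r → (not s → s)) ∨ r) → s)): Gödel ¬ of 1 = 0 (operand ≠ 0)

0.00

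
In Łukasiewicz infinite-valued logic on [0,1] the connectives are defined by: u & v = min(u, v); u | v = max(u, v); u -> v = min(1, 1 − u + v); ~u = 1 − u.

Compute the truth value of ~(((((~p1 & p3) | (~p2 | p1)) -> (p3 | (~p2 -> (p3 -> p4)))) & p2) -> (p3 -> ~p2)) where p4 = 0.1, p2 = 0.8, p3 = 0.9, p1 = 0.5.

0.50

~p1: Łukasiewicz ¬ gives 1 − 0.5 = 0.5
(~p1 & p3) = min(0.5, 0.9) = 0.5
~p2: Łukasiewicz ¬ gives 1 − 0.8 = 0.2
(~p2 | p1) = max(0.2, 0.5) = 0.5
((~p1 & p3) | (~p2 | p1)) = max(0.5, 0.5) = 0.5
~p2: Łukasiewicz ¬ gives 1 − 0.8 = 0.2
(p3 -> p4): min(1, 1 − 0.9 + 0.1) = 0.2
(~p2 -> (p3 -> p4)): min(1, 1 − 0.2 + 0.2) = 1
(p3 | (~p2 -> (p3 -> p4))) = max(0.9, 1) = 1
(((~p1 & p3) | (~p2 | p1)) -> (p3 | (~p2 -> (p3 -> p4)))): min(1, 1 − 0.5 + 1) = 1
((((~p1 & p3) | (~p2 | p1)) -> (p3 | (~p2 -> (p3 -> p4)))) & p2) = min(1, 0.8) = 0.8
~p2: Łukasiewicz ¬ gives 1 − 0.8 = 0.2
(p3 -> ~p2): min(1, 1 − 0.9 + 0.2) = 0.3
(((((~p1 & p3) | (~p2 | p1)) -> (p3 | (~p2 -> (p3 -> p4)))) & p2) -> (p3 -> ~p2)): min(1, 1 − 0.8 + 0.3) = 0.5
~(((((~p1 & p3) | (~p2 | p1)) -> (p3 | (~p2 -> (p3 -> p4)))) & p2) -> (p3 -> ~p2)): Łukasiewicz ¬ gives 1 − 0.5 = 0.5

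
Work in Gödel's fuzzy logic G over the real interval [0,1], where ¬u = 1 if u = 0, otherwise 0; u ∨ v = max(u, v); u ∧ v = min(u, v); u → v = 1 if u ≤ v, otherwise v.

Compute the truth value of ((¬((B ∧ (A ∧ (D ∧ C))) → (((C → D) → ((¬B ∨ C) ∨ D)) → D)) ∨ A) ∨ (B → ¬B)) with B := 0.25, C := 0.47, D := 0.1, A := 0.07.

0.07

(D ∧ C) = min(0.1, 0.47) = 0.1
(A ∧ (D ∧ C)) = min(0.07, 0.1) = 0.07
(B ∧ (A ∧ (D ∧ C))) = min(0.25, 0.07) = 0.07
(C → D): 0.47 > 0.1, so result = 0.1
¬B: Gödel ¬ of 0.25 = 0 (operand ≠ 0)
(¬B ∨ C) = max(0, 0.47) = 0.47
((¬B ∨ C) ∨ D) = max(0.47, 0.1) = 0.47
((C → D) → ((¬B ∨ C) ∨ D)): 0.1 ≤ 0.47, so result = 1
(((C → D) → ((¬B ∨ C) ∨ D)) → D): 1 > 0.1, so result = 0.1
((B ∧ (A ∧ (D ∧ C))) → (((C → D) → ((¬B ∨ C) ∨ D)) → D)): 0.07 ≤ 0.1, so result = 1
¬((B ∧ (A ∧ (D ∧ C))) → (((C → D) → ((¬B ∨ C) ∨ D)) → D)): Gödel ¬ of 1 = 0 (operand ≠ 0)
(¬((B ∧ (A ∧ (D ∧ C))) → (((C → D) → ((¬B ∨ C) ∨ D)) → D)) ∨ A) = max(0, 0.07) = 0.07
¬B: Gödel ¬ of 0.25 = 0 (operand ≠ 0)
(B → ¬B): 0.25 > 0, so result = 0
((¬((B ∧ (A ∧ (D ∧ C))) → (((C → D) → ((¬B ∨ C) ∨ D)) → D)) ∨ A) ∨ (B → ¬B)) = max(0.07, 0) = 0.07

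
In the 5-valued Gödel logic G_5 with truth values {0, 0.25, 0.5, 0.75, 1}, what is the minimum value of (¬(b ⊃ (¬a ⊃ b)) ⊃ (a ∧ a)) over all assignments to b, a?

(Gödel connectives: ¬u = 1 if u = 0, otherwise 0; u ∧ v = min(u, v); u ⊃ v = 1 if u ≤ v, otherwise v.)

1.00

Every assignment gives 1. For instance at b = 0, a = 0:
  ¬a: Gödel ¬ of 0 = 1 (operand is 0)
  (¬a ⊃ b): 1 > 0, so result = 0
  (b ⊃ (¬a ⊃ b)): 0 ≤ 0, so result = 1
  ¬(b ⊃ (¬a ⊃ b)): Gödel ¬ of 1 = 0 (operand ≠ 0)
  (a ∧ a) = min(0, 0) = 0
  (¬(b ⊃ (¬a ⊃ b)) ⊃ (a ∧ a)): 0 ≤ 0, so result = 1
All 25 assignments give value 1 — the formula is a G_5-tautology.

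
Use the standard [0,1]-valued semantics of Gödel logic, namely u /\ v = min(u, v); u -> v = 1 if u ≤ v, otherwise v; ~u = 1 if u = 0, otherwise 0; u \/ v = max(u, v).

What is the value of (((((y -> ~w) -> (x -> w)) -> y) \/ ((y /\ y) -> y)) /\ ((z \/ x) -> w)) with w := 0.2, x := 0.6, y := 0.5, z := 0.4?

0.20

~w: Gödel ¬ of 0.2 = 0 (operand ≠ 0)
(y -> ~w): 0.5 > 0, so result = 0
(x -> w): 0.6 > 0.2, so result = 0.2
((y -> ~w) -> (x -> w)): 0 ≤ 0.2, so result = 1
(((y -> ~w) -> (x -> w)) -> y): 1 > 0.5, so result = 0.5
(y /\ y) = min(0.5, 0.5) = 0.5
((y /\ y) -> y): 0.5 ≤ 0.5, so result = 1
((((y -> ~w) -> (x -> w)) -> y) \/ ((y /\ y) -> y)) = max(0.5, 1) = 1
(z \/ x) = max(0.4, 0.6) = 0.6
((z \/ x) -> w): 0.6 > 0.2, so result = 0.2
(((((y -> ~w) -> (x -> w)) -> y) \/ ((y /\ y) -> y)) /\ ((z \/ x) -> w)) = min(1, 0.2) = 0.2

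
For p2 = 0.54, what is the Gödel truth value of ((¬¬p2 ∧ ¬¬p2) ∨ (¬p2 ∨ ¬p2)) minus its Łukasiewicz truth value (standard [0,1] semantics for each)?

Gödel evaluation:
  ¬p2: Gödel ¬ of 0.54 = 0 (operand ≠ 0)
  ¬¬p2: Gödel ¬ of 0 = 1 (operand is 0)
  ¬p2: Gödel ¬ of 0.54 = 0 (operand ≠ 0)
  ¬¬p2: Gödel ¬ of 0 = 1 (operand is 0)
  (¬¬p2 ∧ ¬¬p2) = min(1, 1) = 1
  ¬p2: Gödel ¬ of 0.54 = 0 (operand ≠ 0)
  ¬p2: Gödel ¬ of 0.54 = 0 (operand ≠ 0)
  (¬p2 ∨ ¬p2) = max(0, 0) = 0
  ((¬¬p2 ∧ ¬¬p2) ∨ (¬p2 ∨ ¬p2)) = max(1, 0) = 1
  Gödel value = 1
Łukasiewicz evaluation:
  ¬p2: Łukasiewicz ¬ gives 1 − 0.54 = 0.46
  ¬¬p2: Łukasiewicz ¬ gives 1 − 0.46 = 0.54
  ¬p2: Łukasiewicz ¬ gives 1 − 0.54 = 0.46
  ¬¬p2: Łukasiewicz ¬ gives 1 − 0.46 = 0.54
  (¬¬p2 ∧ ¬¬p2) = min(0.54, 0.54) = 0.54
  ¬p2: Łukasiewicz ¬ gives 1 − 0.54 = 0.46
  ¬p2: Łukasiewicz ¬ gives 1 − 0.54 = 0.46
  (¬p2 ∨ ¬p2) = max(0.46, 0.46) = 0.46
  ((¬¬p2 ∧ ¬¬p2) ∨ (¬p2 ∨ ¬p2)) = max(0.54, 0.46) = 0.54
  Łukasiewicz value = 0.54
Difference: 1 − 0.54 = 0.46

0.46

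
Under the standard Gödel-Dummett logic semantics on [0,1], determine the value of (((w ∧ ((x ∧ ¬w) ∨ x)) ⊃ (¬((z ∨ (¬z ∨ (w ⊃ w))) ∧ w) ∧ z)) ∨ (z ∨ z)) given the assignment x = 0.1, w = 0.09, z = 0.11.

¬w: Gödel ¬ of 0.09 = 0 (operand ≠ 0)
(x ∧ ¬w) = min(0.1, 0) = 0
((x ∧ ¬w) ∨ x) = max(0, 0.1) = 0.1
(w ∧ ((x ∧ ¬w) ∨ x)) = min(0.09, 0.1) = 0.09
¬z: Gödel ¬ of 0.11 = 0 (operand ≠ 0)
(w ⊃ w): 0.09 ≤ 0.09, so result = 1
(¬z ∨ (w ⊃ w)) = max(0, 1) = 1
(z ∨ (¬z ∨ (w ⊃ w))) = max(0.11, 1) = 1
((z ∨ (¬z ∨ (w ⊃ w))) ∧ w) = min(1, 0.09) = 0.09
¬((z ∨ (¬z ∨ (w ⊃ w))) ∧ w): Gödel ¬ of 0.09 = 0 (operand ≠ 0)
(¬((z ∨ (¬z ∨ (w ⊃ w))) ∧ w) ∧ z) = min(0, 0.11) = 0
((w ∧ ((x ∧ ¬w) ∨ x)) ⊃ (¬((z ∨ (¬z ∨ (w ⊃ w))) ∧ w) ∧ z)): 0.09 > 0, so result = 0
(z ∨ z) = max(0.11, 0.11) = 0.11
(((w ∧ ((x ∧ ¬w) ∨ x)) ⊃ (¬((z ∨ (¬z ∨ (w ⊃ w))) ∧ w) ∧ z)) ∨ (z ∨ z)) = max(0, 0.11) = 0.11

0.11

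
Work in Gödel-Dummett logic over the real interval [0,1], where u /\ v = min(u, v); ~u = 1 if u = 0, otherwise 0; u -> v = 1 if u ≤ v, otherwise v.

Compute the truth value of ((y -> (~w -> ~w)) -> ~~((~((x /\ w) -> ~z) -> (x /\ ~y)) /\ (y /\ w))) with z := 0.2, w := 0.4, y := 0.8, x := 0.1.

0.00

~w: Gödel ¬ of 0.4 = 0 (operand ≠ 0)
~w: Gödel ¬ of 0.4 = 0 (operand ≠ 0)
(~w -> ~w): 0 ≤ 0, so result = 1
(y -> (~w -> ~w)): 0.8 ≤ 1, so result = 1
(x /\ w) = min(0.1, 0.4) = 0.1
~z: Gödel ¬ of 0.2 = 0 (operand ≠ 0)
((x /\ w) -> ~z): 0.1 > 0, so result = 0
~((x /\ w) -> ~z): Gödel ¬ of 0 = 1 (operand is 0)
~y: Gödel ¬ of 0.8 = 0 (operand ≠ 0)
(x /\ ~y) = min(0.1, 0) = 0
(~((x /\ w) -> ~z) -> (x /\ ~y)): 1 > 0, so result = 0
(y /\ w) = min(0.8, 0.4) = 0.4
((~((x /\ w) -> ~z) -> (x /\ ~y)) /\ (y /\ w)) = min(0, 0.4) = 0
~((~((x /\ w) -> ~z) -> (x /\ ~y)) /\ (y /\ w)): Gödel ¬ of 0 = 1 (operand is 0)
~~((~((x /\ w) -> ~z) -> (x /\ ~y)) /\ (y /\ w)): Gödel ¬ of 1 = 0 (operand ≠ 0)
((y -> (~w -> ~w)) -> ~~((~((x /\ w) -> ~z) -> (x /\ ~y)) /\ (y /\ w))): 1 > 0, so result = 0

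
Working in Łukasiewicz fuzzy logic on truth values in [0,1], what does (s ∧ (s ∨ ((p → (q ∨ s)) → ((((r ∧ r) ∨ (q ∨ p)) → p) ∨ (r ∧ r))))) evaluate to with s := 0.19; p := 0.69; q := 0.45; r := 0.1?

(q ∨ s) = max(0.45, 0.19) = 0.45
(p → (q ∨ s)): min(1, 1 − 0.69 + 0.45) = 0.76
(r ∧ r) = min(0.1, 0.1) = 0.1
(q ∨ p) = max(0.45, 0.69) = 0.69
((r ∧ r) ∨ (q ∨ p)) = max(0.1, 0.69) = 0.69
(((r ∧ r) ∨ (q ∨ p)) → p): min(1, 1 − 0.69 + 0.69) = 1
(r ∧ r) = min(0.1, 0.1) = 0.1
((((r ∧ r) ∨ (q ∨ p)) → p) ∨ (r ∧ r)) = max(1, 0.1) = 1
((p → (q ∨ s)) → ((((r ∧ r) ∨ (q ∨ p)) → p) ∨ (r ∧ r))): min(1, 1 − 0.76 + 1) = 1
(s ∨ ((p → (q ∨ s)) → ((((r ∧ r) ∨ (q ∨ p)) → p) ∨ (r ∧ r)))) = max(0.19, 1) = 1
(s ∧ (s ∨ ((p → (q ∨ s)) → ((((r ∧ r) ∨ (q ∨ p)) → p) ∨ (r ∧ r))))) = min(0.19, 1) = 0.19

0.19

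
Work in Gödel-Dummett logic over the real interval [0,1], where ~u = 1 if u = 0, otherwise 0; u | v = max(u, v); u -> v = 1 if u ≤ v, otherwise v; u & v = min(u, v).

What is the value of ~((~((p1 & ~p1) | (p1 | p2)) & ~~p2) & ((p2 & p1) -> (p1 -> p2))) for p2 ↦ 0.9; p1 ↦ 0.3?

~p1: Gödel ¬ of 0.3 = 0 (operand ≠ 0)
(p1 & ~p1) = min(0.3, 0) = 0
(p1 | p2) = max(0.3, 0.9) = 0.9
((p1 & ~p1) | (p1 | p2)) = max(0, 0.9) = 0.9
~((p1 & ~p1) | (p1 | p2)): Gödel ¬ of 0.9 = 0 (operand ≠ 0)
~p2: Gödel ¬ of 0.9 = 0 (operand ≠ 0)
~~p2: Gödel ¬ of 0 = 1 (operand is 0)
(~((p1 & ~p1) | (p1 | p2)) & ~~p2) = min(0, 1) = 0
(p2 & p1) = min(0.9, 0.3) = 0.3
(p1 -> p2): 0.3 ≤ 0.9, so result = 1
((p2 & p1) -> (p1 -> p2)): 0.3 ≤ 1, so result = 1
((~((p1 & ~p1) | (p1 | p2)) & ~~p2) & ((p2 & p1) -> (p1 -> p2))) = min(0, 1) = 0
~((~((p1 & ~p1) | (p1 | p2)) & ~~p2) & ((p2 & p1) -> (p1 -> p2))): Gödel ¬ of 0 = 1 (operand is 0)

1.00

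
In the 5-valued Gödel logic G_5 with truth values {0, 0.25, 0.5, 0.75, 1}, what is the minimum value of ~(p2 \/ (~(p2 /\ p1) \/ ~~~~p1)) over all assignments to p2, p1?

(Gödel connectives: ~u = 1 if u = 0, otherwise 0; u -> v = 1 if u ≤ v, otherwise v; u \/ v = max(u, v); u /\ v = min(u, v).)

0.00

The minimum is attained at p2 = 0, p1 = 0:
  (p2 /\ p1) = min(0, 0) = 0
  ~(p2 /\ p1): Gödel ¬ of 0 = 1 (operand is 0)
  ~p1: Gödel ¬ of 0 = 1 (operand is 0)
  ~~p1: Gödel ¬ of 1 = 0 (operand ≠ 0)
  ~~~p1: Gödel ¬ of 0 = 1 (operand is 0)
  ~~~~p1: Gödel ¬ of 1 = 0 (operand ≠ 0)
  (~(p2 /\ p1) \/ ~~~~p1) = max(1, 0) = 1
  (p2 \/ (~(p2 /\ p1) \/ ~~~~p1)) = max(0, 1) = 1
  ~(p2 \/ (~(p2 /\ p1) \/ ~~~~p1)): Gödel ¬ of 1 = 0 (operand ≠ 0)
Checking all 25 assignments confirms none give a value below 0.00.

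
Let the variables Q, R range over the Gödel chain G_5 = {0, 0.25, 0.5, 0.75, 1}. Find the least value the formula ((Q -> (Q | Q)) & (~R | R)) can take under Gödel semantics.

0.25

The minimum is attained at Q = 0, R = 0.25:
  (Q | Q) = max(0, 0) = 0
  (Q -> (Q | Q)): 0 ≤ 0, so result = 1
  ~R: Gödel ¬ of 0.25 = 0 (operand ≠ 0)
  (~R | R) = max(0, 0.25) = 0.25
  ((Q -> (Q | Q)) & (~R | R)) = min(1, 0.25) = 0.25
Checking all 25 assignments confirms none give a value below 0.25.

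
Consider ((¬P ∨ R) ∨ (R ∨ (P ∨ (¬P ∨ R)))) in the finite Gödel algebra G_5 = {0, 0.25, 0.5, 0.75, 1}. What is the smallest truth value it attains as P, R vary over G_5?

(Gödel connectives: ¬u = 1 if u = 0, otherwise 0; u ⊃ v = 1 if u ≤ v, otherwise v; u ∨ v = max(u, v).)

0.25

The minimum is attained at P = 0.25, R = 0:
  ¬P: Gödel ¬ of 0.25 = 0 (operand ≠ 0)
  (¬P ∨ R) = max(0, 0) = 0
  ¬P: Gödel ¬ of 0.25 = 0 (operand ≠ 0)
  (¬P ∨ R) = max(0, 0) = 0
  (P ∨ (¬P ∨ R)) = max(0.25, 0) = 0.25
  (R ∨ (P ∨ (¬P ∨ R))) = max(0, 0.25) = 0.25
  ((¬P ∨ R) ∨ (R ∨ (P ∨ (¬P ∨ R)))) = max(0, 0.25) = 0.25
Checking all 25 assignments confirms none give a value below 0.25.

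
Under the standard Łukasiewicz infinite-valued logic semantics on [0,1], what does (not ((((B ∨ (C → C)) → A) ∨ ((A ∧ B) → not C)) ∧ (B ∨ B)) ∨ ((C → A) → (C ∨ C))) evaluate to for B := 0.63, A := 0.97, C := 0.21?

0.37

(C → C): min(1, 1 − 0.21 + 0.21) = 1
(B ∨ (C → C)) = max(0.63, 1) = 1
((B ∨ (C → C)) → A): min(1, 1 − 1 + 0.97) = 0.97
(A ∧ B) = min(0.97, 0.63) = 0.63
not C: Łukasiewicz ¬ gives 1 − 0.21 = 0.79
((A ∧ B) → not C): min(1, 1 − 0.63 + 0.79) = 1
(((B ∨ (C → C)) → A) ∨ ((A ∧ B) → not C)) = max(0.97, 1) = 1
(B ∨ B) = max(0.63, 0.63) = 0.63
((((B ∨ (C → C)) → A) ∨ ((A ∧ B) → not C)) ∧ (B ∨ B)) = min(1, 0.63) = 0.63
not ((((B ∨ (C → C)) → A) ∨ ((A ∧ B) → not C)) ∧ (B ∨ B)): Łukasiewicz ¬ gives 1 − 0.63 = 0.37
(C → A): min(1, 1 − 0.21 + 0.97) = 1
(C ∨ C) = max(0.21, 0.21) = 0.21
((C → A) → (C ∨ C)): min(1, 1 − 1 + 0.21) = 0.21
(not ((((B ∨ (C → C)) → A) ∨ ((A ∧ B) → not C)) ∧ (B ∨ B)) ∨ ((C → A) → (C ∨ C))) = max(0.37, 0.21) = 0.37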